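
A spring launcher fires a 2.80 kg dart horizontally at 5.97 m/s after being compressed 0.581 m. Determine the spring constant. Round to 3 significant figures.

Energy stored in the spring equals the launch KE: ½kx² = ½mv²
k = mv²/x² = (2.80)(5.97)²/(0.581)² = 295.6 N/m

k = 296 N/m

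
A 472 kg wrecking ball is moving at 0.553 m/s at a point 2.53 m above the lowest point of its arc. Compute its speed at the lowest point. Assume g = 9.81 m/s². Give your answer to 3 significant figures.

By conservation of mechanical energy, ½mv₀² + mgh = ½mv²
v² = v₀² + 2gh = (0.553)² + 2(9.81)(2.53) = 49.944
v = √49.944 = 7.067 m/s

v = 7.07 m/s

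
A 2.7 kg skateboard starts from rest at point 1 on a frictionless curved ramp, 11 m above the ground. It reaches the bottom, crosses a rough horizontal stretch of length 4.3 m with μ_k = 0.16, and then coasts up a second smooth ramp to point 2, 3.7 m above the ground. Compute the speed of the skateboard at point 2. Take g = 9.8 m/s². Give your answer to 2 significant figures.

v = 11 m/s

Energy at 1: mgh₁ = (2.7)(9.8)(11) = 291.06 J
Friction loss: W_f = μ_k mg d = 18.20 J
At 2: ½mv² + mgh₂ = mgh₁ − W_f
½mv² = 291.06 − 18.20 − 97.902 = 174.95 J
v = √(2 × 174.95/2.7) = 11.38 m/s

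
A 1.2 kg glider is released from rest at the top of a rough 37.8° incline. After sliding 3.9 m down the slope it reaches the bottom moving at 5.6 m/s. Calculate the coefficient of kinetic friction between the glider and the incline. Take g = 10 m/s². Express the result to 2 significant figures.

Energy balance down the incline: mg L sinθ − ½mv² = μ_k (mg cosθ) L
mgL sinθ = 28.684 J; ½mv² = 18.816 J
W_f = 28.684 − 18.816 = 9.868 J
μ_k = W_f/(mg cosθ · L) = 9.868/(9.482 × 3.9) = 0.2669

μ_k = 0.27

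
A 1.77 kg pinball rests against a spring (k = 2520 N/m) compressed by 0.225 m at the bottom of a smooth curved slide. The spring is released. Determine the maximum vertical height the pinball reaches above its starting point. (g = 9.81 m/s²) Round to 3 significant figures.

At maximum height the pinball is at rest, so ½kx² = mgh
h = kx²/(2mg) = (2520)(0.225)²/(2 × 1.77 × 9.81) = 3.674 m

h = 3.67 m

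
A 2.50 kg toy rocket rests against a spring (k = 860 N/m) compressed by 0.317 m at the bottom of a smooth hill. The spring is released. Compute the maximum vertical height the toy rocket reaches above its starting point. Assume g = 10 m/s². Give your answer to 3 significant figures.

Energy conservation from release to the highest point: ½kx² = mgh
h = kx²/(2mg) = (860)(0.317)²/(2 × 2.50 × 10) = 1.728 m

h = 1.73 m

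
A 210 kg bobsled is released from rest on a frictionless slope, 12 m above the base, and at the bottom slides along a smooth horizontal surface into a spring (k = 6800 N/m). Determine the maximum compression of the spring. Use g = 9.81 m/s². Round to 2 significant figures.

x = 2.7 m

Gravitational PE at the top equals spring PE at max compression: mgh = ½kx²
x = √(2mgh/k) = √(2 × 210 × 9.81 × 12 / 6800) = 2.696 m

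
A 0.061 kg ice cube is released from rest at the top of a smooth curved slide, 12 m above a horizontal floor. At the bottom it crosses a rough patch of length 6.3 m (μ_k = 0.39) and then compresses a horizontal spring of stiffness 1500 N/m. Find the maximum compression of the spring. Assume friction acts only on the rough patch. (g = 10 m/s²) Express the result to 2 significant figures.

x = 0.088 m

Initial energy: E₁ = mgh = (0.061)(10)(12) = 7.3200 J
Friction removes W_f = μ_k mg d = (0.39)(0.061)(10)(6.3) = 1.499 J
Energy reaching the spring: E = 7.3200 − 1.499 = 5.8212 J
At max compression ½kx² = E ⇒ x = √(2E/k) = √(2 × 5.8212/1500) = 0.08810 m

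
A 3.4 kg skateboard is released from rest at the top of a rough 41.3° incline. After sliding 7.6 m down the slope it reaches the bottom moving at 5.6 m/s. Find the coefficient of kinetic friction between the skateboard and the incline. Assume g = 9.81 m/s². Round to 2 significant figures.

mgh = ½mv² + μ_k (mg cosθ) L, with h = L sinθ
mgL sinθ = 167.30 J; ½mv² = 53.312 J
W_f = 167.30 − 53.312 = 114.0 J
μ_k = W_f/(mg cosθ · L) = 114.0/(25.06 × 7.6) = 0.5986

μ_k = 0.60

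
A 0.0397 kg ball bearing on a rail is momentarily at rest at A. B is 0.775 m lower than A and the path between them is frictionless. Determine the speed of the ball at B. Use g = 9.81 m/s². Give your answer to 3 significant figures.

Energy conservation between the two points: mgh = ½mv²
v = √(2gh) = √(2 × 9.81 × 0.775) = √15.206 = 3.899 m/s

v = 3.90 m/s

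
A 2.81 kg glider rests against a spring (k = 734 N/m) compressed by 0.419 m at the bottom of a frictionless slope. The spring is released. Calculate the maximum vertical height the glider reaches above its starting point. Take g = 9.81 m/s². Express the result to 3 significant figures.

h = 2.34 m

All spring PE becomes gravitational PE at the highest point: ½kx² = mgh
h = kx²/(2mg) = (734)(0.419)²/(2 × 2.81 × 9.81) = 2.337 m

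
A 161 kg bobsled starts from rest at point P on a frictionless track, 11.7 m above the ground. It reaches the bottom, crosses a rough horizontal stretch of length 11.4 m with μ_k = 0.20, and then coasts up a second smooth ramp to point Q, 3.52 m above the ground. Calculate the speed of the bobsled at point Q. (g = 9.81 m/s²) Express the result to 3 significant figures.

v = 10.8 m/s

Energy at P: mgh₁ = (161)(9.81)(11.7) = 18479 J
Friction loss: W_f = μ_k mg d = 3601 J
At Q: ½mv² + mgh₂ = mgh₁ − W_f
½mv² = 18479 − 3601 − 5559.5 = 9318.5 J
v = √(2 × 9318.5/161) = 10.76 m/s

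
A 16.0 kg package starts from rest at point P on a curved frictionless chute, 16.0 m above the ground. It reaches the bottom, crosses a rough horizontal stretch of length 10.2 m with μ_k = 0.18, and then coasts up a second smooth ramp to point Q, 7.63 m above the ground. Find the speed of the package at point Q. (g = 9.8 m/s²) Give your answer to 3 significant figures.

Energy at P: mgh₁ = (16.0)(9.8)(16.0) = 2508.8 J
Friction loss: W_f = μ_k mg d = 287.9 J
At Q: ½mv² + mgh₂ = mgh₁ − W_f
½mv² = 2508.8 − 287.9 − 1196.4 = 1024.5 J
v = √(2 × 1024.5/16.0) = 11.32 m/s

v = 11.3 m/s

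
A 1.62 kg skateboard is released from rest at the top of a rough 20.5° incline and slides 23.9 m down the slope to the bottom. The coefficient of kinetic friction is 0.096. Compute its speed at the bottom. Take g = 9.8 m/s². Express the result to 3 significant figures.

v = 11.0 m/s

Taking the bottom as reference, mgh = ½mv² + μ_k N L with h = L sinθ, N = mg cosθ:
mgh = mgL sinθ = (1.62)(9.8)(23.9)sin20.5° = 132.88 J
W_f = μ_k mg cosθ · L = (0.096)(1.62)(9.8)cos20.5°·23.9 = 34.12 J
½mv² = 132.88 − 34.12 = 98.762 J
v = √(2 × 98.762/1.62) = 11.04 m/s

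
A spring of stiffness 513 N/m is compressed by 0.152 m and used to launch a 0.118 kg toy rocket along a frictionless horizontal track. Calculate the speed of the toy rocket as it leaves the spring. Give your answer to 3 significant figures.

v = 10.0 m/s

The toy rocket leaves the spring when the spring is at natural length, so ½kx² = ½mv²
v = x√(k/m) = 0.152 × √(513/0.118) = 10.02 m/s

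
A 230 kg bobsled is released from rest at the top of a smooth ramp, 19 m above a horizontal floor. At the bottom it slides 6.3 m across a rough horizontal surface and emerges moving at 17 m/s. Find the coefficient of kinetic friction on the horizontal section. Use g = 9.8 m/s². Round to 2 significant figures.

Applying the work–energy principle:
mgh = ½mv² + μ_k m g d
mgh = 42826 J; ½mv² = 33235 J
W_f = 42826 − 33235 = 9591 J
μ_k = W_f/(mg·d) = 9591/(2254 × 6.3) = 0.6754

μ_k = 0.68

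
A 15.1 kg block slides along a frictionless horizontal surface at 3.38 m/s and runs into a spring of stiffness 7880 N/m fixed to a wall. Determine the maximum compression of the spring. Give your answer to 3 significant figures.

All KE is stored as spring PE at maximum compression: ½mv² = ½kx²
x = v√(m/k) = 3.38 × √(15.1/7880) = 0.1480 m

x = 0.148 m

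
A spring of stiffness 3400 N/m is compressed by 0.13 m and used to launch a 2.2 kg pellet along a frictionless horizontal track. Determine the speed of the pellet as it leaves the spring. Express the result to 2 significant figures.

Spring PE converts entirely to kinetic energy: ½kx² = ½mv²
v = x√(k/m) = 0.13 × √(3400/2.2) = 5.111 m/s

v = 5.1 m/s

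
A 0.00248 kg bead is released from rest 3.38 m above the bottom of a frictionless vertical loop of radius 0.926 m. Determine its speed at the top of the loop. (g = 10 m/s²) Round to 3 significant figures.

v = 5.53 m/s

Energy conservation: mgh = ½mv_top² + mg(2r)
v_top² = 2g(h − 2r) = 2(10)(3.38 − 1.852) = 30.56
v_top = 5.528 m/s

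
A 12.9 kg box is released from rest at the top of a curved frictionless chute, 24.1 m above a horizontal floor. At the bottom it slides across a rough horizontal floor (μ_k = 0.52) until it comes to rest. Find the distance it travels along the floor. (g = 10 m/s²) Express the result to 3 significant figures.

d = 46.3 m

Energy bookkeeping (friction removes W_f = μ_k N d):
At rest all PE has been dissipated by friction: mgh = μ_k m g d
d = h/μ_k = 24.1/0.52 = 46.35 m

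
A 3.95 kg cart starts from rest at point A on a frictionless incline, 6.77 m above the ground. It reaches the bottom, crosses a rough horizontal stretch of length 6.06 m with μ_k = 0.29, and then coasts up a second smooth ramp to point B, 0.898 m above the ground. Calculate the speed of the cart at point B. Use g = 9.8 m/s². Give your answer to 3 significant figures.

Energy at A: mgh₁ = (3.95)(9.8)(6.77) = 262.07 J
Friction loss: W_f = μ_k mg d = 68.03 J
At B: ½mv² + mgh₂ = mgh₁ − W_f
½mv² = 262.07 − 68.03 − 34.762 = 159.28 J
v = √(2 × 159.28/3.95) = 8.980 m/s

v = 8.98 m/s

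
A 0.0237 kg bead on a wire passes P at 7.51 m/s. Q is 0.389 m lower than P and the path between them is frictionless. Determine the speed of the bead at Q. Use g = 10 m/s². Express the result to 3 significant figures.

Energy conservation between the two points: ½mv₀² + mgh = ½mv²
v² = v₀² + 2gh = (7.51)² + 2(10)(0.389) = 64.180
v = √64.180 = 8.011 m/s

v = 8.01 m/s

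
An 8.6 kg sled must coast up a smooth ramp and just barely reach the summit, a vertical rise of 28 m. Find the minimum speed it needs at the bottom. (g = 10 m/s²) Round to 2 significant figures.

At the top it is momentarily at rest, so all KE converts to PE: ½mv² = mgh
v = √(2gh) = √(2 × 10 × 28) = 23.66 m/s

v = 24 m/s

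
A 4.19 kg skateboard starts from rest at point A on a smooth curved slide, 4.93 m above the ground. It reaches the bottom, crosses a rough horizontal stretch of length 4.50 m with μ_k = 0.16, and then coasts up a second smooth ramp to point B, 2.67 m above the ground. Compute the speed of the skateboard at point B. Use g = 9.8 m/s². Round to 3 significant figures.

v = 5.49 m/s

Energy at A: mgh₁ = (4.19)(9.8)(4.93) = 202.44 J
Friction loss: W_f = μ_k mg d = 29.56 J
At B: ½mv² + mgh₂ = mgh₁ − W_f
½mv² = 202.44 − 29.56 − 109.64 = 63.235 J
v = √(2 × 63.235/4.19) = 5.494 m/s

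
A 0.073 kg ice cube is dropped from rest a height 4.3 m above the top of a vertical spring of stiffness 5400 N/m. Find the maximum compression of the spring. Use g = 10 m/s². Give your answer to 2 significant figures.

Take the reference level at the top of the uncompressed spring. At max compression the cube has fallen H + x and is momentarily at rest:
mg(H + x) = ½kx²
½(5400)x² − (0.073)(10)x − (0.073)(10)(4.3) = 0
2700x² − 0.7300x − 3.139 = 0
x = [0.7300 + √(0.5329 + 33901)]/(2 × 2700) = 0.03423 m

x = 0.034 m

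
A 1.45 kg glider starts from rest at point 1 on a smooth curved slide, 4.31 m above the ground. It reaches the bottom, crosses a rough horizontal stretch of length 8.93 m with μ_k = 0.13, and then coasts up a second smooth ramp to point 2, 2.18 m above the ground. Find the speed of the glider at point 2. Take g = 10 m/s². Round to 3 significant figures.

v = 4.40 m/s

Energy at 1: mgh₁ = (1.45)(10)(4.31) = 62.495 J
Friction loss: W_f = μ_k mg d = 16.83 J
At 2: ½mv² + mgh₂ = mgh₁ − W_f
½mv² = 62.495 − 16.83 − 31.610 = 14.052 J
v = √(2 × 14.052/1.45) = 4.402 m/s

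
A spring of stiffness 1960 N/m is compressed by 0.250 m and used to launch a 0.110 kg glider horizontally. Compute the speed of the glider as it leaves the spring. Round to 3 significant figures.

Spring PE converts entirely to kinetic energy: ½kx² = ½mv²
v = x√(k/m) = 0.250 × √(1960/0.110) = 33.37 m/s

v = 33.4 m/s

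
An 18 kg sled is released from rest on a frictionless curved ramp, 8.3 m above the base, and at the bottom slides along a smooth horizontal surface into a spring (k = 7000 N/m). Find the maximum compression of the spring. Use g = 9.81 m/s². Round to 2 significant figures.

x = 0.65 m

Gravitational PE at the top equals spring PE at max compression: mgh = ½kx²
x = √(2mgh/k) = √(2 × 18 × 9.81 × 8.3 / 7000) = 0.6471 m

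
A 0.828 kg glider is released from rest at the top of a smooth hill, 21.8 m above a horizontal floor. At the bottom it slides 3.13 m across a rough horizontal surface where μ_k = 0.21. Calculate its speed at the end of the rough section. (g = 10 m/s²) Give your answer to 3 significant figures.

Energy at the top = energy at the end + work done against friction:
mgh = ½mv² + μ_k m g d
W_f = μ_k mg d = (0.21)(0.828)(10)(3.13) = 5.442 J
½mv² = mgh − W_f = 180.50 − 5.442 = 175.06 J
v = √(2 × 175.06/0.828) = 20.56 m/s

v = 20.6 m/s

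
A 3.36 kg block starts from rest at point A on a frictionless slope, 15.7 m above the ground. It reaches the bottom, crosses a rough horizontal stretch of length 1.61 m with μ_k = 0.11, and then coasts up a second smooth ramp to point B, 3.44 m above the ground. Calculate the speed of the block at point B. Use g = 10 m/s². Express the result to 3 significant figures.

Energy at A: mgh₁ = (3.36)(10)(15.7) = 527.52 J
Friction loss: W_f = μ_k mg d = 5.951 J
At B: ½mv² + mgh₂ = mgh₁ − W_f
½mv² = 527.52 − 5.951 − 115.58 = 405.99 J
v = √(2 × 405.99/3.36) = 15.55 m/s

v = 15.5 m/s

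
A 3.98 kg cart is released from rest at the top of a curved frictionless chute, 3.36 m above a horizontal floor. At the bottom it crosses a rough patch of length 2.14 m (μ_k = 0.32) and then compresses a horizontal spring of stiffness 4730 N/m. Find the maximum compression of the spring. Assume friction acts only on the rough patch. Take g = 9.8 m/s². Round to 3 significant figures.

x = 0.210 m

Initial energy: E₁ = mgh = (3.98)(9.8)(3.36) = 131.05 J
Friction removes W_f = μ_k mg d = (0.32)(3.98)(9.8)(2.14) = 26.71 J
Energy reaching the spring: E = 131.05 − 26.71 = 104.34 J
At max compression ½kx² = E ⇒ x = √(2E/k) = √(2 × 104.34/4730) = 0.2100 m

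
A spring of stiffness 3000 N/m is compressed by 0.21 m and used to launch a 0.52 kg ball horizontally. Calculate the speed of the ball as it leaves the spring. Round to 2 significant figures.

v = 16 m/s

The ball leaves the spring when the spring is at natural length, so ½kx² = ½mv²
v = x√(k/m) = 0.21 × √(3000/0.52) = 15.95 m/s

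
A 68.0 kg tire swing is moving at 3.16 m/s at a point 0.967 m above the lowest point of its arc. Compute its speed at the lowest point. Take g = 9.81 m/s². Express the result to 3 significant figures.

By conservation of mechanical energy, ½mv₀² + mgh = ½mv²
v² = v₀² + 2gh = (3.16)² + 2(9.81)(0.967) = 28.958
v = √28.958 = 5.381 m/s

v = 5.38 m/s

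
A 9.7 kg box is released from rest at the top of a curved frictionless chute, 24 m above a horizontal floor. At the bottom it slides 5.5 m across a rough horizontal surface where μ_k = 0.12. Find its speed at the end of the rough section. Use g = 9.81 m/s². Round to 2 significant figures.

Energy at the top = energy at the end + work done against friction:
mgh = ½mv² + μ_k m g d
W_f = μ_k mg d = (0.12)(9.7)(9.81)(5.5) = 62.80 J
½mv² = mgh − W_f = 2283.8 − 62.80 = 2221.0 J
v = √(2 × 2221.0/9.7) = 21.40 m/s

v = 21 m/s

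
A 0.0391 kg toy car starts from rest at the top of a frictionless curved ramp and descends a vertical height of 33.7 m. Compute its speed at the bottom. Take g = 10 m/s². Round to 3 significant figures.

Mechanical energy is conserved (no friction): mgh = ½mv²
The mass cancels from both sides.
v = √(2gh) = √(2 × 10 × 33.7) = √674.00 = 25.96 m/s

v = 26.0 m/s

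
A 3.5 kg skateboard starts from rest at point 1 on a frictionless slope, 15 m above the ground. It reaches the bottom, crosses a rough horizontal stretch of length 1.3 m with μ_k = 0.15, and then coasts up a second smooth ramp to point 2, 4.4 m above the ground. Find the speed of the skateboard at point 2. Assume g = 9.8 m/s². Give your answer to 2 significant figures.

Energy at 1: mgh₁ = (3.5)(9.8)(15) = 514.50 J
Friction loss: W_f = μ_k mg d = 6.689 J
At 2: ½mv² + mgh₂ = mgh₁ − W_f
½mv² = 514.50 − 6.689 − 150.92 = 356.89 J
v = √(2 × 356.89/3.5) = 14.28 m/s

v = 14 m/s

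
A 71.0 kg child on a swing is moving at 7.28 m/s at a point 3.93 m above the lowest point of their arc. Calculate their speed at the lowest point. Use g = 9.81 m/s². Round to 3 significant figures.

Mechanical energy is conserved (no friction): ½mv₀² + mgh = ½mv²
The mass cancels from both sides.
v² = v₀² + 2gh = (7.28)² + 2(9.81)(3.93) = 130.11
v = √130.11 = 11.41 m/s

v = 11.4 m/s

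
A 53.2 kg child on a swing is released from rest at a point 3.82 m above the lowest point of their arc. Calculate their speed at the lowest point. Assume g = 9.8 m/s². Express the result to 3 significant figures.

v = 8.65 m/s

Mechanical energy is conserved (no friction): mgh = ½mv²
v = √(2gh) = √(2 × 9.8 × 3.82) = √74.872 = 8.653 m/s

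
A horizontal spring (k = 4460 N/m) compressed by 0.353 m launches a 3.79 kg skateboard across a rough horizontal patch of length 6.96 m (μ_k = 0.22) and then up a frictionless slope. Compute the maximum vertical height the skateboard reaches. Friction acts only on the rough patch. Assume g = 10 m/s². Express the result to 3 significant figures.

Spring energy: E₀ = ½kx² = ½(4460)(0.353)² = 277.88 J
Friction: W_f = μ_k mg d = (0.22)(3.79)(10)(6.96) = 58.03 J
Energy at base of ramp: E = 277.88 − 58.03 = 219.85 J
At max height all remaining energy is PE: mgh = E ⇒ h = E/(mg) = 219.85/(3.79 × 10) = 5.801 m

h = 5.80 m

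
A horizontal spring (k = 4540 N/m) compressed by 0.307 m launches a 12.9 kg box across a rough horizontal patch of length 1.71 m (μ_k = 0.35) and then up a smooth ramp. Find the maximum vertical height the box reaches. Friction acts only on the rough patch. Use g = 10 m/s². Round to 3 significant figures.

h = 1.06 m

Spring energy: E₀ = ½kx² = ½(4540)(0.307)² = 213.95 J
Friction: W_f = μ_k mg d = (0.35)(12.9)(10)(1.71) = 77.21 J
Energy at base of ramp: E = 213.95 − 77.21 = 136.74 J
At max height all remaining energy is PE: mgh = E ⇒ h = E/(mg) = 136.74/(12.9 × 10) = 1.060 m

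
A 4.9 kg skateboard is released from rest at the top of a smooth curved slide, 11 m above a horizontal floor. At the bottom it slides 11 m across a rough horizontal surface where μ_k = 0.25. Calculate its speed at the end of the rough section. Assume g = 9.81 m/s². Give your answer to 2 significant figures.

Applying the work–energy principle:
mgh = ½mv² + μ_k m g d
W_f = μ_k mg d = (0.25)(4.9)(9.81)(11) = 132.2 J
½mv² = mgh − W_f = 528.76 − 132.2 = 396.57 J
v = √(2 × 396.57/4.9) = 12.72 m/s

v = 13 m/s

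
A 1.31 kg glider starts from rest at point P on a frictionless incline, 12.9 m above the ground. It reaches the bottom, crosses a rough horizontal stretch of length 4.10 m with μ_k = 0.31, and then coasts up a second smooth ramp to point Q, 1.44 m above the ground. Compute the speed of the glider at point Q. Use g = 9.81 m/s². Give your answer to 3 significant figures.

v = 14.1 m/s

Energy at P: mgh₁ = (1.31)(9.81)(12.9) = 165.78 J
Friction loss: W_f = μ_k mg d = 16.33 J
At Q: ½mv² + mgh₂ = mgh₁ − W_f
½mv² = 165.78 − 16.33 − 18.506 = 130.94 J
v = √(2 × 130.94/1.31) = 14.14 m/s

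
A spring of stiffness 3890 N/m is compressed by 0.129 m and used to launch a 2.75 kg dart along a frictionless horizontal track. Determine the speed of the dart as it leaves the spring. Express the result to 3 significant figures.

v = 4.85 m/s

Conservation of energy: ½kx² = ½mv²
v = x√(k/m) = 0.129 × √(3890/2.75) = 4.852 m/s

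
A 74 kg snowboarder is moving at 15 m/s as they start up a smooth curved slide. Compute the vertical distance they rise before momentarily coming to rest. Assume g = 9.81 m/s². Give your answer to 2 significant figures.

h = 11 m

By energy conservation, ½mv² = mgh
h = v²/(2g) = 15²/(2 × 9.81) = 11.47 m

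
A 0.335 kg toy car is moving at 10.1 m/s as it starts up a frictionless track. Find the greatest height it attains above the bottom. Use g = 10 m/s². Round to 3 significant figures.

h = 5.10 m

By energy conservation, ½mv² = mgh
h = v²/(2g) = 10.1²/(2 × 10) = 5.100 m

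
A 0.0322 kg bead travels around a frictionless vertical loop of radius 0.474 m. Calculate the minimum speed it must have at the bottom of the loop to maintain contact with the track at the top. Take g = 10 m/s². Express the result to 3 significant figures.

At the top: mg = mv_top²/r ⇒ v_top² = gr = 4.740 m²/s²
Energy from bottom to top (height 2r): ½mv_bot² = ½mv_top² + mg(2r)
v_bot² = gr + 4gr = 5gr = 23.70
v_bot = √(5gr) = 4.868 m/s

v = 4.87 m/s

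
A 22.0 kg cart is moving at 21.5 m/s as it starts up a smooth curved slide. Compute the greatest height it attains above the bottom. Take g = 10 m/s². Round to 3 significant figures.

h = 23.1 m

By energy conservation, ½mv² = mgh
h = v²/(2g) = 21.5²/(2 × 10) = 23.11 m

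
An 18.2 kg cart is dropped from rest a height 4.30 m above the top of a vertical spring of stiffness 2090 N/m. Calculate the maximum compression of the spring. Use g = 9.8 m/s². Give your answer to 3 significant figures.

x = 0.946 m

Measuring PE from the top of the relaxed spring, at max compression the cart has dropped H + x with zero KE, so:
mg(H + x) = ½kx²
½(2090)x² − (18.2)(9.8)x − (18.2)(9.8)(4.30) = 0
1045x² − 178.4x − 766.9 = 0
x = [178.4 + √(31812 + 3.2058e+06)]/(2 × 1045) = 0.9463 m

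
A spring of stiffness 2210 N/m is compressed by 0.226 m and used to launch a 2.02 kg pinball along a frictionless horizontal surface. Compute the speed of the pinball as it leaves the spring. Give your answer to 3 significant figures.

Spring PE converts entirely to kinetic energy: ½kx² = ½mv²
v = x√(k/m) = 0.226 × √(2210/2.02) = 7.475 m/s

v = 7.48 m/s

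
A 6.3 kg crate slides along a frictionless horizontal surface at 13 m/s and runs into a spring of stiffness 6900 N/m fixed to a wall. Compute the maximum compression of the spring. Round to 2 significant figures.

x = 0.39 m

Conservation of energy between contact and max compression: ½mv² = ½kx²
x = v√(m/k) = 13 × √(6.3/6900) = 0.3928 m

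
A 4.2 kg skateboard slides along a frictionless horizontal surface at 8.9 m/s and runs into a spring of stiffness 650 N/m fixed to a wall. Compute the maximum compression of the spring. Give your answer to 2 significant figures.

All KE is stored as spring PE at maximum compression: ½mv² = ½kx²
x = v√(m/k) = 8.9 × √(4.2/650) = 0.7154 m

x = 0.72 m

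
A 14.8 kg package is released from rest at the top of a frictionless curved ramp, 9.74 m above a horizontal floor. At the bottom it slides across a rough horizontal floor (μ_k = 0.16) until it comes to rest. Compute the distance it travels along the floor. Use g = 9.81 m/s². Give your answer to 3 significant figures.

Applying the work–energy principle:
At rest all PE has been dissipated by friction: mgh = μ_k m g d
d = h/μ_k = 9.74/0.16 = 60.88 m

d = 60.9 m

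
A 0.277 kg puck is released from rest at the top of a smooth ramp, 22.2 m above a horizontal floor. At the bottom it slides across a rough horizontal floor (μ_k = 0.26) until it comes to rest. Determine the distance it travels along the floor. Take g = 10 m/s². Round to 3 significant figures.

d = 85.4 m

Applying the work–energy principle:
At rest all PE has been dissipated by friction: mgh = μ_k m g d
d = h/μ_k = 22.2/0.26 = 85.38 m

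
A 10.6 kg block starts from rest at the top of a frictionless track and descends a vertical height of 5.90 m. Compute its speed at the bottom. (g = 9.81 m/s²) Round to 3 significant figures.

v = 10.8 m/s

By conservation of mechanical energy, mgh = ½mv²
The mass cancels from both sides.
v = √(2gh) = √(2 × 9.81 × 5.90) = √115.76 = 10.76 m/s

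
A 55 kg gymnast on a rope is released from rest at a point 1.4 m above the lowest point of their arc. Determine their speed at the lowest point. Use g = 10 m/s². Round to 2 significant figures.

v = 5.3 m/s

Mechanical energy is conserved (no friction): mgh = ½mv²
v = √(2gh) = √(2 × 10 × 1.4) = √28.000 = 5.292 m/s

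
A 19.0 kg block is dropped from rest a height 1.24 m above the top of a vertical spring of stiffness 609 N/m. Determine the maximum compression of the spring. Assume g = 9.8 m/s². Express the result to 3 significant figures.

x = 1.23 m

Take the reference level at the top of the uncompressed spring. At max compression the block has fallen H + x and is momentarily at rest:
mg(H + x) = ½kx²
½(609)x² − (19.0)(9.8)x − (19.0)(9.8)(1.24) = 0
304.5x² − 186.2x − 230.9 = 0
x = [186.2 + √(34670 + 281222)]/(2 × 304.5) = 1.229 m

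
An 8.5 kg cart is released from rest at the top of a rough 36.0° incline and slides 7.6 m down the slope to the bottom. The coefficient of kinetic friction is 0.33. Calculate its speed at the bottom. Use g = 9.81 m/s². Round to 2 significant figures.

v = 6.9 m/s

Taking the bottom as reference, mgh = ½mv² + μ_k N L with h = L sinθ, N = mg cosθ:
mgh = mgL sinθ = (8.5)(9.81)(7.6)sin36.0° = 372.49 J
W_f = μ_k mg cosθ · L = (0.33)(8.5)(9.81)cos36.0°·7.6 = 169.2 J
½mv² = 372.49 − 169.2 = 203.31 J
v = √(2 × 203.31/8.5) = 6.916 m/s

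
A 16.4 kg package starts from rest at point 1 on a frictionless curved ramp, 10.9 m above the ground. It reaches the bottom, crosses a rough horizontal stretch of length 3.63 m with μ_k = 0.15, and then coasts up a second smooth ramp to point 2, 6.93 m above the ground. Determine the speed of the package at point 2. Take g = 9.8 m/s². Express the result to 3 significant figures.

v = 8.19 m/s

Energy at 1: mgh₁ = (16.4)(9.8)(10.9) = 1751.8 J
Friction loss: W_f = μ_k mg d = 87.51 J
At 2: ½mv² + mgh₂ = mgh₁ − W_f
½mv² = 1751.8 − 87.51 − 1113.8 = 550.55 J
v = √(2 × 550.55/16.4) = 8.194 m/s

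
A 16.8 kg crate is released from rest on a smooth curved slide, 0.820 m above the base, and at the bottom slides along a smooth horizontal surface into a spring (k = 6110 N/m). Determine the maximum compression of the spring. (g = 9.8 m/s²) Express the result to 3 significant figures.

At max compression the crate is momentarily at rest: mgh = ½kx²
x = √(2mgh/k) = √(2 × 16.8 × 9.8 × 0.820 / 6110) = 0.2102 m

x = 0.210 m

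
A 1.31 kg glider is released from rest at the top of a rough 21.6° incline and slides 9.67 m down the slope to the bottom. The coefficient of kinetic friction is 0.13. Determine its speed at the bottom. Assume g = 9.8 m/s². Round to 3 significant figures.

Energy: mgh = ½mv² + W_f, with h = L sinθ and W_f = μ_k (mg cosθ) L
mgh = mgL sinθ = (1.31)(9.8)(9.67)sin21.6° = 45.700 J
W_f = μ_k mg cosθ · L = (0.13)(1.31)(9.8)cos21.6°·9.67 = 15.01 J
½mv² = 45.700 − 15.01 = 30.695 J
v = √(2 × 30.695/1.31) = 6.846 m/s

v = 6.85 m/s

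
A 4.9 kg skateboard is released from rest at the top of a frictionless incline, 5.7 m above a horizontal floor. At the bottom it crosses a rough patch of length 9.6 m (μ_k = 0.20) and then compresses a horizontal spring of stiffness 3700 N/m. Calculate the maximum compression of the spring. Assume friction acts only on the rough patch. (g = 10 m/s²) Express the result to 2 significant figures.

Initial energy: E₁ = mgh = (4.9)(10)(5.7) = 279.30 J
Friction removes W_f = μ_k mg d = (0.20)(4.9)(10)(9.6) = 94.08 J
Energy reaching the spring: E = 279.30 − 94.08 = 185.22 J
At max compression ½kx² = E ⇒ x = √(2E/k) = √(2 × 185.22/3700) = 0.3164 m

x = 0.32 m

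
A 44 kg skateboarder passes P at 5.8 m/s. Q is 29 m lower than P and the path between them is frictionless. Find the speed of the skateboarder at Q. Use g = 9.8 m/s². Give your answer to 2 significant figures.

v = 25 m/s

Energy conservation between the two points: ½mv₀² + mgh = ½mv²
v² = v₀² + 2gh = (5.8)² + 2(9.8)(29) = 602.04
v = √602.04 = 24.54 m/s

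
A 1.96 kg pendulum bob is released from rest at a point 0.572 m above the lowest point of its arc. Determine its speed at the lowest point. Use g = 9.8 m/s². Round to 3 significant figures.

Mechanical energy is conserved (no friction): mgh = ½mv²
v = √(2gh) = √(2 × 9.8 × 0.572) = √11.211 = 3.348 m/s

v = 3.35 m/s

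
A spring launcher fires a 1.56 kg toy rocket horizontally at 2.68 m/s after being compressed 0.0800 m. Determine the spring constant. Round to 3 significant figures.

Energy stored in the spring equals the launch KE: ½kx² = ½mv²
k = mv²/x² = (1.56)(2.68)²/(0.0800)² = 1751 N/m

k = 1750 N/m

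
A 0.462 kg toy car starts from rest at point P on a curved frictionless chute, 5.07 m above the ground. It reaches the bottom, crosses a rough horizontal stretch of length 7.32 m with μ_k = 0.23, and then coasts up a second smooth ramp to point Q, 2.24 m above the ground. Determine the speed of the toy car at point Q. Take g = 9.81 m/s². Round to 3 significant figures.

Energy at P: mgh₁ = (0.462)(9.81)(5.07) = 22.978 J
Friction loss: W_f = μ_k mg d = 7.630 J
At Q: ½mv² + mgh₂ = mgh₁ − W_f
½mv² = 22.978 − 7.630 − 10.152 = 5.1957 J
v = √(2 × 5.1957/0.462) = 4.743 m/s

v = 4.74 m/s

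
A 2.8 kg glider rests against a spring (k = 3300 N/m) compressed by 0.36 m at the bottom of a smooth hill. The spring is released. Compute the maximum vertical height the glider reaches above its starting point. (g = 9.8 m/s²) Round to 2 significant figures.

At maximum height the glider is at rest, so ½kx² = mgh
h = kx²/(2mg) = (3300)(0.36)²/(2 × 2.8 × 9.8) = 7.793 m

h = 7.8 m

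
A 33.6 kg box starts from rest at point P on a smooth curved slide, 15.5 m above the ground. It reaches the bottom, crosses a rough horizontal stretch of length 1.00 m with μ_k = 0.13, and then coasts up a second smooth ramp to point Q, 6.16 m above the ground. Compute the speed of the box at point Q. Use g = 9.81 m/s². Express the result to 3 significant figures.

v = 13.4 m/s

Energy at P: mgh₁ = (33.6)(9.81)(15.5) = 5109.0 J
Friction loss: W_f = μ_k mg d = 42.85 J
At Q: ½mv² + mgh₂ = mgh₁ − W_f
½mv² = 5109.0 − 42.85 − 2030.4 = 3035.8 J
v = √(2 × 3035.8/33.6) = 13.44 m/s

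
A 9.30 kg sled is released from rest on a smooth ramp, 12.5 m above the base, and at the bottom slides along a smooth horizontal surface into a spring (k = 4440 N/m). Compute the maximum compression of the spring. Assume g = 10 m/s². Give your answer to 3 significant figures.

At max compression the sled is momentarily at rest: mgh = ½kx²
x = √(2mgh/k) = √(2 × 9.30 × 10 × 12.5 / 4440) = 0.7236 m

x = 0.724 m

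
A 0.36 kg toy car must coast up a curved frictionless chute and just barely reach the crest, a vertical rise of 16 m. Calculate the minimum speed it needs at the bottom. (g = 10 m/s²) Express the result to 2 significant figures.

v = 18 m/s

At the top it is momentarily at rest, so all KE converts to PE: ½mv² = mgh
v = √(2gh) = √(2 × 10 × 16) = 17.89 m/s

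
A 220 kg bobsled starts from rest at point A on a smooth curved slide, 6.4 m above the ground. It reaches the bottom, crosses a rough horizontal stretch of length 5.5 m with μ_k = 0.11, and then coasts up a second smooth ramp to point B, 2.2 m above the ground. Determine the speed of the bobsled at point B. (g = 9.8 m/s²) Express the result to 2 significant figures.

Energy at A: mgh₁ = (220)(9.8)(6.4) = 13798 J
Friction loss: W_f = μ_k mg d = 1304 J
At B: ½mv² + mgh₂ = mgh₁ − W_f
½mv² = 13798 − 1304 − 4743.2 = 7750.8 J
v = √(2 × 7750.8/220) = 8.394 m/s

v = 8.4 m/s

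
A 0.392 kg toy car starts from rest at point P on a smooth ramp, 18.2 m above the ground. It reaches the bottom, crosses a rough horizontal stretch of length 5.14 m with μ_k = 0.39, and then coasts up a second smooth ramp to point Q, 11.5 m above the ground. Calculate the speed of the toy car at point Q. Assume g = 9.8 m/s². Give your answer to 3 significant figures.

Energy at P: mgh₁ = (0.392)(9.8)(18.2) = 69.917 J
Friction loss: W_f = μ_k mg d = 7.701 J
At Q: ½mv² + mgh₂ = mgh₁ − W_f
½mv² = 69.917 − 7.701 − 44.178 = 18.038 J
v = √(2 × 18.038/0.392) = 9.593 m/s

v = 9.59 m/s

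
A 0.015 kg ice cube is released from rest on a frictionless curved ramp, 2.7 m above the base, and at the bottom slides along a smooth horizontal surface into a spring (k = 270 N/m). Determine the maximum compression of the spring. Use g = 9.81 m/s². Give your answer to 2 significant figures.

x = 0.054 m

At max compression the cube is momentarily at rest: mgh = ½kx²
x = √(2mgh/k) = √(2 × 0.015 × 9.81 × 2.7 / 270) = 0.05425 m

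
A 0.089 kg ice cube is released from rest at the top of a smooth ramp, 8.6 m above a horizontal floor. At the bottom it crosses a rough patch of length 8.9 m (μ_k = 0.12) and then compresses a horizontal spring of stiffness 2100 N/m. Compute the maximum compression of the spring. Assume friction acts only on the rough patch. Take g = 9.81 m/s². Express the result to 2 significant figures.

Initial energy: E₁ = mgh = (0.089)(9.81)(8.6) = 7.5086 J
Friction removes W_f = μ_k mg d = (0.12)(0.089)(9.81)(8.9) = 0.9325 J
Energy reaching the spring: E = 7.5086 − 0.9325 = 6.5761 J
At max compression ½kx² = E ⇒ x = √(2E/k) = √(2 × 6.5761/2100) = 0.07914 m

x = 0.079 m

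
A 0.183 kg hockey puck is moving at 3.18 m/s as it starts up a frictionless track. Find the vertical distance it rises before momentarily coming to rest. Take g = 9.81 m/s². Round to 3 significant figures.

h = 0.515 m

Setting KE at the bottom equal to PE gained: ½mv² = mgh
h = v²/(2g) = 3.18²/(2 × 9.81) = 0.5154 m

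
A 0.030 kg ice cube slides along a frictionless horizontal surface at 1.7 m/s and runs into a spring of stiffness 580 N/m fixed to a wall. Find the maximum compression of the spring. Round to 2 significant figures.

x = 0.012 m

All KE is stored as spring PE at maximum compression: ½mv² = ½kx²
x = v√(m/k) = 1.7 × √(0.030/580) = 0.01223 m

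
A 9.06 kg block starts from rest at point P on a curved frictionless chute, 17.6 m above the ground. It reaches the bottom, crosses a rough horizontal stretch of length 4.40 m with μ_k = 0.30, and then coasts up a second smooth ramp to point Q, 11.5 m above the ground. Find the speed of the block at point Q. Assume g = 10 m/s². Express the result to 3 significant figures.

Energy at P: mgh₁ = (9.06)(10)(17.6) = 1594.6 J
Friction loss: W_f = μ_k mg d = 119.6 J
At Q: ½mv² + mgh₂ = mgh₁ − W_f
½mv² = 1594.6 − 119.6 − 1041.9 = 433.07 J
v = √(2 × 433.07/9.06) = 9.778 m/s

v = 9.78 m/s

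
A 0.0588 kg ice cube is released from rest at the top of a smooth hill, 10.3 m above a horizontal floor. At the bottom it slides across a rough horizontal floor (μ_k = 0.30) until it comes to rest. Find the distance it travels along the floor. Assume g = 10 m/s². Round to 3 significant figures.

Applying the work–energy principle:
At rest all PE has been dissipated by friction: mgh = μ_k m g d
d = h/μ_k = 10.3/0.30 = 34.33 m

d = 34.3 m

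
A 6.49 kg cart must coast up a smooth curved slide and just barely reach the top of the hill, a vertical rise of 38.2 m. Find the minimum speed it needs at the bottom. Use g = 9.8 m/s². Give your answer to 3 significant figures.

At the top it is momentarily at rest, so all KE converts to PE: ½mv² = mgh
v = √(2gh) = √(2 × 9.8 × 38.2) = 27.36 m/s

v = 27.4 m/s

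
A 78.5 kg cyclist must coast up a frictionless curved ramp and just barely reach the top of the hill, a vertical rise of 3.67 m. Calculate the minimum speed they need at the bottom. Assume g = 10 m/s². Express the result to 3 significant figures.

v = 8.57 m/s

At the top they are momentarily at rest, so all KE converts to PE: ½mv² = mgh
v = √(2gh) = √(2 × 10 × 3.67) = 8.567 m/s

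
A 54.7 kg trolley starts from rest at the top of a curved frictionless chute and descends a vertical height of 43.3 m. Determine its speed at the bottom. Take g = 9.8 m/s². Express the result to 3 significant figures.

v = 29.1 m/s

Energy conservation between the two points: mgh = ½mv²
v = √(2gh) = √(2 × 9.8 × 43.3) = √848.68 = 29.13 m/s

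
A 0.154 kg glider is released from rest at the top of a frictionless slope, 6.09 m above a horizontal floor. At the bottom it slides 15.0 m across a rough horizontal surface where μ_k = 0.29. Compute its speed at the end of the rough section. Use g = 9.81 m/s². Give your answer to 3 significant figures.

Applying the work–energy principle:
mgh = ½mv² + μ_k m g d
W_f = μ_k mg d = (0.29)(0.154)(9.81)(15.0) = 6.572 J
½mv² = mgh − W_f = 9.2004 − 6.572 = 2.6287 J
v = √(2 × 2.6287/0.154) = 5.843 m/s

v = 5.84 m/s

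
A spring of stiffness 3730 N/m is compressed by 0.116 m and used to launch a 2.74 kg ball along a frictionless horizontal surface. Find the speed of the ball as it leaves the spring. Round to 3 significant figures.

v = 4.28 m/s

The ball leaves the spring when the spring is at natural length, so ½kx² = ½mv²
v = x√(k/m) = 0.116 × √(3730/2.74) = 4.280 m/s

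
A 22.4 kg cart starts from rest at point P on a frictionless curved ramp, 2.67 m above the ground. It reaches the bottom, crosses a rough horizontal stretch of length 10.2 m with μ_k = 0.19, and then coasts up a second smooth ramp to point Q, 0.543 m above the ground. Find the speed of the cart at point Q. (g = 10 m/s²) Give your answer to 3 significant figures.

v = 1.94 m/s

Energy at P: mgh₁ = (22.4)(10)(2.67) = 598.08 J
Friction loss: W_f = μ_k mg d = 434.1 J
At Q: ½mv² + mgh₂ = mgh₁ − W_f
½mv² = 598.08 − 434.1 − 121.63 = 42.336 J
v = √(2 × 42.336/22.4) = 1.944 m/s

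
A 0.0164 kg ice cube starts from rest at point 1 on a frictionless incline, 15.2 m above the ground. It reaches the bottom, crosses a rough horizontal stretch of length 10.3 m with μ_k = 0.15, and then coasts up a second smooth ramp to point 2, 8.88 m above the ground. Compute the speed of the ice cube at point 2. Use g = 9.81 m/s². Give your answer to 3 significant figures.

Energy at 1: mgh₁ = (0.0164)(9.81)(15.2) = 2.4454 J
Friction loss: W_f = μ_k mg d = 0.2486 J
At 2: ½mv² + mgh₂ = mgh₁ − W_f
½mv² = 2.4454 − 0.2486 − 1.4286 = 0.76822 J
v = √(2 × 0.76822/0.0164) = 9.679 m/s

v = 9.68 m/s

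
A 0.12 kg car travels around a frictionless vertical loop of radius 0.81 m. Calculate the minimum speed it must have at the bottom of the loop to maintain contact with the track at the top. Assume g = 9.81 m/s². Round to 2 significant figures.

At the top: mg = mv_top²/r ⇒ v_top² = gr = 7.946 m²/s²
Energy from bottom to top (height 2r): ½mv_bot² = ½mv_top² + mg(2r)
v_bot² = gr + 4gr = 5gr = 39.73
v_bot = √(5gr) = 6.303 m/s

v = 6.3 m/s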